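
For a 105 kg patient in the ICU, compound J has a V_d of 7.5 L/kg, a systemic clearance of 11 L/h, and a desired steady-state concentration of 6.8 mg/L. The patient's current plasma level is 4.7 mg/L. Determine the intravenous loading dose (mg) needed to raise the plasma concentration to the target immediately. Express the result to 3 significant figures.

Total Vd = 7.5 × 105 = 787.5 L
Concentration deficit ΔC = 6.8 − 4.7 = 2.100 mg/L
LD = Vd × ΔC = 787.5 × 2.100 = 1654 mg

1650 mg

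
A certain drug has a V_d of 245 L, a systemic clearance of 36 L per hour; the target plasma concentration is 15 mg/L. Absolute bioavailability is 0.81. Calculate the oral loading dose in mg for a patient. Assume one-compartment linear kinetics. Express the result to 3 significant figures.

4540 mg

LD = Vd × C / F = 245.0 × 15.00 / 0.81 = 4537 mg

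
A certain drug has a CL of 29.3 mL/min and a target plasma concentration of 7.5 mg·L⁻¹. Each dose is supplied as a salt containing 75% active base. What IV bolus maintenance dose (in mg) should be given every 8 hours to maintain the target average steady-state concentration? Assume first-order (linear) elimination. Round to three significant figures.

CL = 29.3 mL/min × 60/1000 = 1.758 L/h
At steady state, dose per interval replaces the amount cleared in that interval: S·D/τ = CL·Css.
D = CL × Css × τ / S = 1.758 × 7.5 × 8 / 0.75 = 140.6 mg

141 mg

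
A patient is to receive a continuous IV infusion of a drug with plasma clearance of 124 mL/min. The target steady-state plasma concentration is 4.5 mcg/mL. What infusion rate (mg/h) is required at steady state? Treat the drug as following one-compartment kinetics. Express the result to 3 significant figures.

33.5 mg/h

Convert clearance: 124 mL/min × 60 min/h ÷ 1000 mL/L = 7.440 L/h
Infusion rate = CL · Css = 7.440 L/h × 4.5 mg/L = 33.48 mg/h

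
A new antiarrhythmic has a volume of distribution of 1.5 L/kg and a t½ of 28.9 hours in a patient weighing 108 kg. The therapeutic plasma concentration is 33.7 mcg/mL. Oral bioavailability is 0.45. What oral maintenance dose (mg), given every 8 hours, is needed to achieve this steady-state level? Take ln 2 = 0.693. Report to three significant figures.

2330 mg

Vd = 1.5 L/kg × 108 kg = 162.0 L
k = 0.693/28.9 = 0.02398 h⁻¹, so CL = k·Vd = 0.02398 × 162.0 = 3.885 L/h
D = CL × Css × τ / F = 3.885 × 33.7 × 8 / 0.45 = 2328 mg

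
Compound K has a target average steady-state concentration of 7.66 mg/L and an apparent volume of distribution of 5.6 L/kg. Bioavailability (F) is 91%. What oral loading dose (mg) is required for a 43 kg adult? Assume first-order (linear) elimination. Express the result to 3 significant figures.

2030 mg

Vd = 5.6 L/kg × 43 kg = 240.8 L
LD = Vd × C / F = 240.8 × 7.660 / 0.91 = 2027 mg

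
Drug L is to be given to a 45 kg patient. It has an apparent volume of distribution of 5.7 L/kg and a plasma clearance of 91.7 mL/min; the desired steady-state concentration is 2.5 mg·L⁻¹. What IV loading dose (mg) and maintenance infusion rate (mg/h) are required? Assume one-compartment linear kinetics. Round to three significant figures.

Vd = 5.7 L/kg × 45 kg = 256.5 L
LD = Vd · C_target = 256.5 × 2.5 = 641.3 mg
CL = 91.7 mL/min = 91.7 × 0.06 = 5.502 L/h
Maintenance: replace elimination → rate = CL × Css = 5.502 × 2.5 = 13.76 mg/h

(a) 641 mg; (b) 13.8 mg/h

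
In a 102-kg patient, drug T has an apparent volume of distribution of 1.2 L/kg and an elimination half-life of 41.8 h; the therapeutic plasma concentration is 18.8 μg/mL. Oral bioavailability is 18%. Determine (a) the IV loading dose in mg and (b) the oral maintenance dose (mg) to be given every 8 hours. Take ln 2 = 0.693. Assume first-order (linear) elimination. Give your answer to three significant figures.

(a) 2300 mg; (b) 1700 mg

Vd = 1.2 L/kg × 102 kg = 122.4 L
LD = Vd × C = 122.4 × 18.8 = 2301 mg
CL = 0.693 × Vd / t½ = 0.693 × 122.4 / 41.8 = 2.029 L/h
D = CL × Css × τ / F = 2.029 × 18.8 × 8 / 0.18 = 1695 mg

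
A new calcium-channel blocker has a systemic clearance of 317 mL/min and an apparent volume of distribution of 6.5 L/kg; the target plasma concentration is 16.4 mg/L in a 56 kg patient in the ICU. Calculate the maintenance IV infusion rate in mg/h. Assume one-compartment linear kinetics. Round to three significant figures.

312 mg/h

CL = 317 mL/min = 317 × 0.06 = 19.02 L/h
Infusion rate = CL · Css = 19.02 L/h × 16.4 mg/L = 311.9 mg/h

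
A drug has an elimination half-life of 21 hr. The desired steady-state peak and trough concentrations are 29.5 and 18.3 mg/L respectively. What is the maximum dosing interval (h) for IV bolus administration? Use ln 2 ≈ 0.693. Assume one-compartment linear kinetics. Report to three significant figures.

k = 0.693 / t½ = 0.693 / 21 = 0.03300 h⁻¹
Between IV bolus doses, concentration decays as C = C₀·e^(−kτ), so C_peak/C_trough = e^(kτ).
τ_max = ln(C_peak/C_trough) / k = ln(29.5/18.3) / 0.03300 = 0.4775 / 0.03300 = 14.47 h

14.5 h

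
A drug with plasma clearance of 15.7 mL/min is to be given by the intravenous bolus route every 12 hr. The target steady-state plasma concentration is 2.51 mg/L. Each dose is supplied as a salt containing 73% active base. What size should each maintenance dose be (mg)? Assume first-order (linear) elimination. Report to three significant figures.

38.9 mg

CL = 15.7 mL/min = 15.7 × 0.06 = 0.9420 L/h
D = CL × Css × τ / S = 0.9420 × 2.51 × 12 / 0.73 = 38.87 mg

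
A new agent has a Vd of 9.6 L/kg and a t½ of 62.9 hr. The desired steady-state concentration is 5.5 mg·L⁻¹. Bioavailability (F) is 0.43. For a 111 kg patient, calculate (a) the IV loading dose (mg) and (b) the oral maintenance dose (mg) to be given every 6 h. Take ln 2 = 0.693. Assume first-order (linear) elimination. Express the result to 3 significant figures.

(a) 5860 mg; (b) 901 mg

Vd = 9.6 L/kg × 111 kg = 1066 L
LD = Vd × C = 1066 × 5.5 = 5863 mg
CL = 0.693 × Vd / t½ = 0.693 × 1066 / 62.9 = 11.74 L/h
D = CL × Css × τ / F = 11.74 × 5.5 × 6 / 0.43 = 901.0 mg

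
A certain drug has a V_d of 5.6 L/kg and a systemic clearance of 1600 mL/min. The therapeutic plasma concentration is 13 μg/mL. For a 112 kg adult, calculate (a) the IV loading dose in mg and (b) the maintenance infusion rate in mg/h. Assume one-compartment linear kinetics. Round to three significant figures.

Vd = 5.6 L/kg × 112 kg = 627.2 L
LD = Vd · C_target = 627.2 × 13 = 8154 mg
CL = 1600 mL/min = 1600 × 0.06 = 96.00 L/h
Maintenance infusion rate = CL × Css = 96.00 × 13 = 1248 mg/h

(a) 8150 mg; (b) 1250 mg/h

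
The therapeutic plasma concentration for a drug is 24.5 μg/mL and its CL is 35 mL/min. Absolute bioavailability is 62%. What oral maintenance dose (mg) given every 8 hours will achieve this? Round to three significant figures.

664 mg

CL = 35 mL/min × 60/1000 = 2.100 L/h
D = CL × Css × τ / F = 2.100 × 24.5 × 8 / 0.62 = 663.9 mg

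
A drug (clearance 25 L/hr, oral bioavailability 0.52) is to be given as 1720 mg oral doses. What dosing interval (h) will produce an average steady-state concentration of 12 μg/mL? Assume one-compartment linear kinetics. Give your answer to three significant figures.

F·D/τ = CL·Css → τ = F·D / (CL·Css).
τ = 0.52 × 1720 / (25 × 12) = 2.981 h

2.98 h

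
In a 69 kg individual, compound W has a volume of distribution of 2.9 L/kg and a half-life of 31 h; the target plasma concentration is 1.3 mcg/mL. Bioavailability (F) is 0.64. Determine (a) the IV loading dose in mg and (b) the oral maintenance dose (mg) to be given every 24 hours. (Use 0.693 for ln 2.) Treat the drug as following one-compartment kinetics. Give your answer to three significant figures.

(a) 260 mg; (b) 218 mg

Total Vd = 2.9 × 69 = 200.1 L
LD = Vd × C = 200.1 × 1.3 = 260.1 mg
CL = 0.693 × Vd / t½ = 0.693 × 200.1 / 31 = 4.473 L/h
D = CL × Css × τ / F = 4.473 × 1.3 × 24 / 0.64 = 218.1 mg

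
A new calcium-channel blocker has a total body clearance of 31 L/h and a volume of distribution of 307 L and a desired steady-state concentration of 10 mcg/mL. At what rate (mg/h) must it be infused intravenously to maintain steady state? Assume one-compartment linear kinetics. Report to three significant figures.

310 mg/h

Infusion rate = CL · Css = 31.00 L/h × 10 mg/L = 310.0 mg/h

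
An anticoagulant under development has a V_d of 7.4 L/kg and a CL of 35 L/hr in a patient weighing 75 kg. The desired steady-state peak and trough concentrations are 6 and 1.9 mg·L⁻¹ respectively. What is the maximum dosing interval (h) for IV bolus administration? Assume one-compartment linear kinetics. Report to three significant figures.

Total Vd = 7.4 × 75 = 555.0 L
k = CL / Vd = 35.00 / 555.0 = 0.06306 h⁻¹
Between IV bolus doses, concentration decays as C = C₀·e^(−kτ), so C_peak/C_trough = e^(kτ).
τ_max = ln(C_peak/C_trough) / k = ln(6/1.9) / 0.06306 = 1.150 / 0.06306 = 18.24 h

18.2 h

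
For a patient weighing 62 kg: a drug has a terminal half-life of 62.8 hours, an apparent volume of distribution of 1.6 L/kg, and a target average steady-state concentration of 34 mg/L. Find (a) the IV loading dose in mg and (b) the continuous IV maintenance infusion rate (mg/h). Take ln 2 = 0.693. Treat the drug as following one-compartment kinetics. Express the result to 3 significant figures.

(a) 3370 mg; (b) 37.2 mg/h

Vd(total) = 62 kg × 1.6 L/kg = 99.20 L
LD = Vd × C = 99.20 × 34 = 3373 mg
CL = 0.693 × Vd / t½ = 0.693 × 99.20 / 62.8 = 1.095 L/h
Infusion rate = CL × Css = 1.095 × 34 = 37.23 mg/h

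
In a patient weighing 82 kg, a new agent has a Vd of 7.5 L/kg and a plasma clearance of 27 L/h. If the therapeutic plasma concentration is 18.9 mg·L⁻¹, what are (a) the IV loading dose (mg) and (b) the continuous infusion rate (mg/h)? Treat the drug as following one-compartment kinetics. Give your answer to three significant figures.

(a) 11600 mg; (b) 510 mg/h

Vd(total) = 82 kg × 7.5 L/kg = 615.0 L
LD = Vd · C_target = 615.0 × 18.9 = 11620 mg
Maintenance: replace elimination → rate = CL × Css = 27.00 × 18.9 = 510.3 mg/h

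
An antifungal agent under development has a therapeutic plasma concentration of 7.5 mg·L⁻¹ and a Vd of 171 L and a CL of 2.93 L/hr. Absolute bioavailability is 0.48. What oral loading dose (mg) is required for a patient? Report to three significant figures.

2670 mg

LD is governed by Vd — clearance does not enter the loading-dose calculation.
LD = Vd × C / F = 171.0 × 7.500 / 0.48 = 2672 mg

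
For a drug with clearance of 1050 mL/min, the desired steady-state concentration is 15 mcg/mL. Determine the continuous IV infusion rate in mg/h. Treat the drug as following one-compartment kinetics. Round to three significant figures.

945 mg/h

Convert clearance: 1050 mL/min × 60 min/h ÷ 1000 mL/L = 63.00 L/h
R₀ = 63.00 × 15 = 945.0 mg/h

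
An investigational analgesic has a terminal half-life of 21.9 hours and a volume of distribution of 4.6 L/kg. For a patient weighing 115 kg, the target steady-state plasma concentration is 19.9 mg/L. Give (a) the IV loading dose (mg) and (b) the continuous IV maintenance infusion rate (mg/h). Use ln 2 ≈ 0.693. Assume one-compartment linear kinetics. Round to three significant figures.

(a) 10500 mg; (b) 333 mg/h

Vd = 4.6 L/kg × 115 kg = 529.0 L
LD = Vd × C = 529.0 × 19.9 = 10530 mg
CL = 0.693 × Vd / t½ = 0.693 × 529.0 / 21.9 = 16.74 L/h
Infusion rate = CL × Css = 16.74 × 19.9 = 333.1 mg/h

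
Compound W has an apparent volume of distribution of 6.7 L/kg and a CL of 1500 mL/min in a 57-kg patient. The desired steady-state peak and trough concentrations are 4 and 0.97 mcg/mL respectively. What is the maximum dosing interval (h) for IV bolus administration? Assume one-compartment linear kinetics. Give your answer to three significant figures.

Vd(total) = 57 kg × 6.7 L/kg = 381.9 L
CL = 1500 mL/min × 60/1000 = 90.00 L/h
k = CL / Vd = 90.00 / 381.9 = 0.2357 h⁻¹
Between IV bolus doses, concentration decays as C = C₀·e^(−kτ), so C_peak/C_trough = e^(kτ).
τ_max = ln(C_peak/C_trough) / k = ln(4/0.97) / 0.2357 = 1.417 / 0.2357 = 6.012 h

6.01 h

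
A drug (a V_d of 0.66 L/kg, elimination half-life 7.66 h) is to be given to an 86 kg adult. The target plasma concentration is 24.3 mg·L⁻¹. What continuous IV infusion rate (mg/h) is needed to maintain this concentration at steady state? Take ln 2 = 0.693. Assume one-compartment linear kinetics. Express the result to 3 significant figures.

Total Vd = 0.66 × 86 = 56.76 L
CL = 0.693 × Vd / t½ = 0.693 × 56.76 / 7.66 = 5.135 L/h
Infusion rate = CL × Css = 5.135 × 24.3 = 124.8 mg/h

125 mg/h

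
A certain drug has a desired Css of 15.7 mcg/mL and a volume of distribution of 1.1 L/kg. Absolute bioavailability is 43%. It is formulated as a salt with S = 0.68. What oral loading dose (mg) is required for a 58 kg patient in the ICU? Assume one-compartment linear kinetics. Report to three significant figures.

Vd(total) = 58 kg × 1.1 L/kg = 63.80 L
The loading dose fills Vd to the target concentration.
LD = Vd × C / F / S = 63.80 × 15.70 / 0.43 / 0.68 = 3426 mg

3430 mg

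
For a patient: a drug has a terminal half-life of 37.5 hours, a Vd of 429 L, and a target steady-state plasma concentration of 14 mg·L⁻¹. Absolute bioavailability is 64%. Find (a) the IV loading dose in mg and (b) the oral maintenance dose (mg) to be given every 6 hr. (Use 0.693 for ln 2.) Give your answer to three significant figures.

(a) 6010 mg; (b) 1040 mg

LD = Vd × C = 429.0 × 14 = 6006 mg
CL = 0.693 × Vd / t½ = 0.693 × 429.0 / 37.5 = 7.928 L/h
D = CL × Css × τ / F = 7.928 × 14 × 6 / 0.64 = 1041 mg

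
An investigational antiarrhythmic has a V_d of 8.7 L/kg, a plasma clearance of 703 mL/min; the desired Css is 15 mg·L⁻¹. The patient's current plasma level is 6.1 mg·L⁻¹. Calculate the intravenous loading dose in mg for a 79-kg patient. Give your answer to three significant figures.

Total Vd = 8.7 × 79 = 687.3 L
Concentration deficit ΔC = 15 − 6.1 = 8.900 mg/L
LD = Vd × ΔC = 687.3 × 8.900 = 6117 mg

6120 mg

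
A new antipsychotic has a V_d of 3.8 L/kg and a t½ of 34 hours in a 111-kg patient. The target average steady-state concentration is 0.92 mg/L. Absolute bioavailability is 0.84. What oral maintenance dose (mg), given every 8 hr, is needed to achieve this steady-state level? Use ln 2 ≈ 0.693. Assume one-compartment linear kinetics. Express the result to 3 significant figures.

75.3 mg

Total Vd = 3.8 × 111 = 421.8 L
CL = 0.693 × Vd / t½ = 0.693 × 421.8 / 34 = 8.597 L/h
D = CL × Css × τ / F = 8.597 × 0.92 × 8 / 0.84 = 75.33 mg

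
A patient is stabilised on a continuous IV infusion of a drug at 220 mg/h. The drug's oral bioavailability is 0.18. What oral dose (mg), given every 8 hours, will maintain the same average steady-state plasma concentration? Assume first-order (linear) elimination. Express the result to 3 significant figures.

9780 mg

To maintain the same Css, the systemic dosing rate must be unchanged: F·D/τ = infusion rate.
D = rate × τ / F = 220 × 8 / 0.18 = 9778 mg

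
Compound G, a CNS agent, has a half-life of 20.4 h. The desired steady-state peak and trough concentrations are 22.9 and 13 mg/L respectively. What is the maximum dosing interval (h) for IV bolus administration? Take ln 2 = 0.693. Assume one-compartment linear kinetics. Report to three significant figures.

16.7 h

k = 0.693 / t½ = 0.693 / 20.4 = 0.03397 h⁻¹
Between IV bolus doses, concentration decays as C = C₀·e^(−kτ), so C_peak/C_trough = e^(kτ).
τ_max = ln(C_peak/C_trough) / k = ln(22.9/13) / 0.03397 = 0.5662 / 0.03397 = 16.67 h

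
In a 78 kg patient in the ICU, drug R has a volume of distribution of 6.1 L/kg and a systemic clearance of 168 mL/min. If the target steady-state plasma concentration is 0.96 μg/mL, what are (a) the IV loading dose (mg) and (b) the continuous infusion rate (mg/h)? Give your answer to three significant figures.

(a) 457 mg; (b) 9.68 mg/h

Vd(total) = 78 kg × 6.1 L/kg = 475.8 L
LD = Vd · C_target = 475.8 × 0.96 = 456.8 mg
Convert clearance: 168 mL/min × 60 min/h ÷ 1000 mL/L = 10.08 L/h
Maintenance: replace elimination → rate = CL × Css = 10.08 × 0.96 = 9.677 mg/h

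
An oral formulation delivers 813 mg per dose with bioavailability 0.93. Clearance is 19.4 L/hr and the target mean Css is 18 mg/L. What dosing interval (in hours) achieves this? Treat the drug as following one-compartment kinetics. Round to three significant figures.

2.17 h

F·D/τ = CL·Css → τ = F·D / (CL·Css).
τ = 0.93 × 813 / (19.4 × 18) = 2.165 h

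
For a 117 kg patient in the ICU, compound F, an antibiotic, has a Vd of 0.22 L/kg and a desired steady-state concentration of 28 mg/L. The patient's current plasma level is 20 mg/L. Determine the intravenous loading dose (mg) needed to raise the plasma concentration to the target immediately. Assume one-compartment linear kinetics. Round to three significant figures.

206 mg

Vd = 0.22 L/kg × 117 kg = 25.74 L
The loading dose fills Vd to the target concentration.
Concentration deficit ΔC = 28 − 20 = 8.000 mg/L
LD = Vd × ΔC = 25.74 × 8.000 = 205.9 mg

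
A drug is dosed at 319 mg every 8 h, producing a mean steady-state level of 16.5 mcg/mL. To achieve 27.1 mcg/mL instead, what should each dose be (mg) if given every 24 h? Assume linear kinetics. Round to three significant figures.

For first-order elimination, Css ∝ F·D/(CL·τ); F and CL are unchanged, so Css ∝ D/τ.
D₂ = D₁ × (Css,target / Css,current) × (τ₂/τ₁) = 319 × (27.1/16.5) × (24/8) = 1572 mg

1570 mg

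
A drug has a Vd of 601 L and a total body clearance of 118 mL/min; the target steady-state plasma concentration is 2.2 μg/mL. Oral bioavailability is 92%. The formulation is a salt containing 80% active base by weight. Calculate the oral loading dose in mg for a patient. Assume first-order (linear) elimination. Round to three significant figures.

1800 mg

The loading dose fills Vd to the target concentration; clearance is irrelevant here.
LD = Vd × C / F / S = 601.0 × 2.200 / 0.92 / 0.8 = 1796 mg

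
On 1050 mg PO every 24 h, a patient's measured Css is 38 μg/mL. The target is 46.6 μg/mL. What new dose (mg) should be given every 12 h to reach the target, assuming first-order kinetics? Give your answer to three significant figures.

644 mg

For first-order elimination, Css ∝ F·D/(CL·τ); F and CL are unchanged, so Css ∝ D/τ.
D₂ = D₁ × (Css,target / Css,current) × (τ₂/τ₁) = 1050 × (46.6/38) × (12/24) = 643.8 mg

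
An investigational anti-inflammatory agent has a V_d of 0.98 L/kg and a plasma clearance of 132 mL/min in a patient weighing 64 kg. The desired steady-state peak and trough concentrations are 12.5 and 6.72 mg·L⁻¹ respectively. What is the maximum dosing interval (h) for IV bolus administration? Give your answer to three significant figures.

4.91 h

Vd(total) = 64 kg × 0.98 L/kg = 62.72 L
CL = 132 mL/min = 132 × 0.06 = 7.920 L/h
k = CL / Vd = 7.920 / 62.72 = 0.1263 h⁻¹
Between IV bolus doses, concentration decays as C = C₀·e^(−kτ), so C_peak/C_trough = e^(kτ).
τ_max = ln(C_peak/C_trough) / k = ln(12.5/6.72) / 0.1263 = 0.6206 / 0.1263 = 4.914 h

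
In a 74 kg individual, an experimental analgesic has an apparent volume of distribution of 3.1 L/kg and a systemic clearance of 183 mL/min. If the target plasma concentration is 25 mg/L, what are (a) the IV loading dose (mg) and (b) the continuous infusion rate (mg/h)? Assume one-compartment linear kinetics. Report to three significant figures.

Total Vd = 3.1 × 74 = 229.4 L
Loading: fill Vd to C_target → 229.4 L × 25 mg/L = 5735 mg
CL = 183 mL/min × 60/1000 = 10.98 L/h
Infusion rate = 10.98 L/h × 25 mg/L = 274.5 mg/h

(a) 5740 mg; (b) 275 mg/h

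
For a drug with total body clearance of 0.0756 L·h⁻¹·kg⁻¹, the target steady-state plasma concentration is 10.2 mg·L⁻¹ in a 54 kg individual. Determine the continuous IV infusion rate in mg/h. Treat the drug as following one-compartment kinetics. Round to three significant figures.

41.6 mg/h

CL = 0.0756 L·h⁻¹·kg⁻¹ × 54 kg = 4.082 L/h
Rate = CL × Css = 4.082 × 10.2 = 41.64 mg/h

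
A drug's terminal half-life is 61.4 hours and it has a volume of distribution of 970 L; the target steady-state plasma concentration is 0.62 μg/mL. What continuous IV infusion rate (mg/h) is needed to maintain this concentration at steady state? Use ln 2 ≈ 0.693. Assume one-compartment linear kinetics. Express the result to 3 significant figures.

6.79 mg/h

CL = 0.693 × Vd / t½ = 0.693 × 970.0 / 61.4 = 10.95 L/h
Infusion rate = CL × Css = 10.95 × 0.62 = 6.789 mg/h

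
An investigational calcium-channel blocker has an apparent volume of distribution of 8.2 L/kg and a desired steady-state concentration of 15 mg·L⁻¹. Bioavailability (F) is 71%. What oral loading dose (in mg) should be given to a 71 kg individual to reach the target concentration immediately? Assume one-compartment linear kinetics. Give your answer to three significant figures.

Vd(total) = 71 kg × 8.2 L/kg = 582.2 L
LD = Vd × C / F = 582.2 × 15.00 / 0.71 = 12300 mg

12300 mg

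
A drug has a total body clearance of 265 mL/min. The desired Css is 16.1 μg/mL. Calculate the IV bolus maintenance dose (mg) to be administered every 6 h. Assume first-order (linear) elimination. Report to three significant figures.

1540 mg

CL = 265 mL/min × 60/1000 = 15.90 L/h
D = CL × Css × τ = 15.90 × 16.1 × 6 = 1536 mg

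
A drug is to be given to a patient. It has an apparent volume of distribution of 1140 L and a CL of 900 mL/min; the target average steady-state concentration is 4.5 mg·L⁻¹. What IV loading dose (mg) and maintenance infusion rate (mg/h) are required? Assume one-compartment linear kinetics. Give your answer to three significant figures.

Loading: fill Vd to C_target → 1140 L × 4.5 mg/L = 5130 mg
CL = 900 mL/min × 60/1000 = 54.00 L/h
Infusion rate = 54.00 L/h × 4.5 mg/L = 243.0 mg/h

(a) 5130 mg; (b) 243 mg/h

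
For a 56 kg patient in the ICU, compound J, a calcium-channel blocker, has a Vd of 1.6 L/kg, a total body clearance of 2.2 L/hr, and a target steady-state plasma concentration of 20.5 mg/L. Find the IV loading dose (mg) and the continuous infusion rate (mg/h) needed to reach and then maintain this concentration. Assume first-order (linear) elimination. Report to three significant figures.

(a) 1840 mg; (b) 45.1 mg/h

Vd = 1.6 L/kg × 56 kg = 89.60 L
Loading: fill Vd to C_target → 89.60 L × 20.5 mg/L = 1837 mg
Maintenance infusion rate = CL × Css = 2.200 × 20.5 = 45.10 mg/h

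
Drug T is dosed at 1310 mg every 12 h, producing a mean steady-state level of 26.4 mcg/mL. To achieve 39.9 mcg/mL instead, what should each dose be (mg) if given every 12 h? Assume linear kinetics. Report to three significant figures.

For first-order elimination, Css ∝ F·D/(CL·τ); F and CL are unchanged, so Css ∝ D/τ.
D₂ = D₁ × (Css,target / Css,current) = 1310 × 39.9/26.4 = 1980 mg

1980 mg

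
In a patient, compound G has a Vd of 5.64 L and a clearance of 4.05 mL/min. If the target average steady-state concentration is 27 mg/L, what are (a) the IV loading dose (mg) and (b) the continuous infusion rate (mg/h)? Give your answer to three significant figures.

(a) 152 mg; (b) 6.56 mg/h

Loading dose = Vd × C = 5.640 × 27 = 152.3 mg
Convert clearance: 4.05 mL/min × 60 min/h ÷ 1000 mL/L = 0.2430 L/h
Maintenance infusion rate = CL × Css = 0.2430 × 27 = 6.561 mg/h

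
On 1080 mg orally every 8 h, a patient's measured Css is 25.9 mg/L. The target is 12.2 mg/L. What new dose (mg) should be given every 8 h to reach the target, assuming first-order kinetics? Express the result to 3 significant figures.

For first-order elimination, Css ∝ F·D/(CL·τ); F and CL are unchanged, so Css ∝ D/τ.
D₂ = D₁ × (Css,target / Css,current) = 1080 × 12.2/25.9 = 508.7 mg

509 mg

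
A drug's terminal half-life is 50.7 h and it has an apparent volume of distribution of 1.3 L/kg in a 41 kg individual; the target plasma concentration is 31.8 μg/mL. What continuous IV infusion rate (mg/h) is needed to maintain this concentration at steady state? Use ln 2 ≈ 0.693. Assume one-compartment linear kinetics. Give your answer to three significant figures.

Total Vd = 1.3 × 41 = 53.30 L
k = 0.693/50.7 = 0.01367 h⁻¹, so CL = k·Vd = 0.01367 × 53.30 = 0.7286 L/h
Infusion rate = CL × Css = 0.7286 × 31.8 = 23.17 mg/h

23.2 mg/h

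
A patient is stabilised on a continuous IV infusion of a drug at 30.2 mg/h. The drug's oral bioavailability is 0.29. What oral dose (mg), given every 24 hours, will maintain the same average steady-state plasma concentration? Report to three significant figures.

2500 mg

To maintain the same Css, the systemic dosing rate must be unchanged: F·D/τ = infusion rate.
D = rate × τ / F = 30.2 × 24 / 0.29 = 2499 mg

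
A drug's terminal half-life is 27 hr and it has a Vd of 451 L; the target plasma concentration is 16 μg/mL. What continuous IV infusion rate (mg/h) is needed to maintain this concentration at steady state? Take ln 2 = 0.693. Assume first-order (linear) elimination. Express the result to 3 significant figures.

185 mg/h

CL = ln 2 · Vd / t½ = 0.693 × 451.0 / 27 = 11.58 L/h
Infusion rate = CL × Css = 11.58 × 16 = 185.3 mg/h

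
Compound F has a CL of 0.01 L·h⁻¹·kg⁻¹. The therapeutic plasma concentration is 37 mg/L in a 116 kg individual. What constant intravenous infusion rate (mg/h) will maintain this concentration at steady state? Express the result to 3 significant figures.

42.9 mg/h

CL = 0.01 L·h⁻¹·kg⁻¹ × 116 kg = 1.160 L/h
Infusion rate = CL · Css = 1.160 L/h × 37 mg/L = 42.92 mg/h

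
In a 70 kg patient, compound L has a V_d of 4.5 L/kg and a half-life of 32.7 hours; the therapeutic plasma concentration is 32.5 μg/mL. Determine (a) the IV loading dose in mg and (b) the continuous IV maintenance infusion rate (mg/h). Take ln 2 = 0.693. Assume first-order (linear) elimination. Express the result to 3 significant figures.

(a) 10200 mg; (b) 217 mg/h

Vd(total) = 70 kg × 4.5 L/kg = 315.0 L
LD = Vd × C = 315.0 × 32.5 = 10240 mg
CL = 0.693 × Vd / t½ = 0.693 × 315.0 / 32.7 = 6.676 L/h
Infusion rate = CL × Css = 6.676 × 32.5 = 217.0 mg/h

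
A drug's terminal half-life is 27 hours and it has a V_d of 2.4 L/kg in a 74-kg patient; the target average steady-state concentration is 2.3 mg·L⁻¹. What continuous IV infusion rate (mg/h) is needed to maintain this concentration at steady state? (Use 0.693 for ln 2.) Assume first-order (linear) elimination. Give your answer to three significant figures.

Vd(total) = 74 kg × 2.4 L/kg = 177.6 L
k = 0.693/27 = 0.02567 h⁻¹, so CL = k·Vd = 0.02567 × 177.6 = 4.559 L/h
Infusion rate = CL × Css = 4.559 × 2.3 = 10.49 mg/h

10.5 mg/h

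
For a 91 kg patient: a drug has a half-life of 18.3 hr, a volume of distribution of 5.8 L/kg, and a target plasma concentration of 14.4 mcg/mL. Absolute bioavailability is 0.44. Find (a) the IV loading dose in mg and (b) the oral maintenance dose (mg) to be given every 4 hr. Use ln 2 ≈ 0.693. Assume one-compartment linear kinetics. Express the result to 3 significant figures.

(a) 7600 mg; (b) 2620 mg

Vd = 5.8 L/kg × 91 kg = 527.8 L
LD = Vd × C = 527.8 × 14.4 = 7600 mg
CL = 0.693 × Vd / t½ = 0.693 × 527.8 / 18.3 = 19.99 L/h
D = CL × Css × τ / F = 19.99 × 14.4 × 4 / 0.44 = 2617 mg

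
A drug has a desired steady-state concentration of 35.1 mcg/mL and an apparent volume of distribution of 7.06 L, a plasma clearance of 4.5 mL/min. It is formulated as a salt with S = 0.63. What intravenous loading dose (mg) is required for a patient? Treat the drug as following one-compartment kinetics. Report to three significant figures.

393 mg

LD = Vd × C / S = 7.060 × 35.10 / 0.63 = 393.3 mg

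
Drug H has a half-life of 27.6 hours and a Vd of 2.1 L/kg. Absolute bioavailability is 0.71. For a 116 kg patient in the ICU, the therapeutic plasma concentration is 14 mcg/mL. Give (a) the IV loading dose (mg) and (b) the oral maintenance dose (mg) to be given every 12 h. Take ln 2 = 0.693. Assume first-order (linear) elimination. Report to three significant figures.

Vd = 2.1 L/kg × 116 kg = 243.6 L
LD = Vd × C = 243.6 × 14 = 3410 mg
CL = 0.693 × Vd / t½ = 0.693 × 243.6 / 27.6 = 6.116 L/h
D = CL × Css × τ / F = 6.116 × 14 × 12 / 0.71 = 1447 mg

(a) 3410 mg; (b) 1450 mg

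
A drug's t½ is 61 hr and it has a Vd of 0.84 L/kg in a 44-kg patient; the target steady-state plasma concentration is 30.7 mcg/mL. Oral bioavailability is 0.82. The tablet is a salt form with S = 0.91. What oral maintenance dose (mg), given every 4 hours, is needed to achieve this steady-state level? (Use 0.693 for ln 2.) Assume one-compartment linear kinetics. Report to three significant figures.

Vd(total) = 44 kg × 0.84 L/kg = 36.96 L
CL = 0.693 × Vd / t½ = 0.693 × 36.96 / 61 = 0.4199 L/h
D = CL × Css × τ / F / S = 0.4199 × 30.7 × 4 / 0.82 / 0.91 = 69.10 mg

69.1 mg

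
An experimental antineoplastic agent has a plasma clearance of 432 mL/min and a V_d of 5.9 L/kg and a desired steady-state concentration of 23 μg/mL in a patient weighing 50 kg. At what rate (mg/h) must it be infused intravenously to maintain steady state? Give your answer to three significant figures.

596 mg/h

CL = 432 mL/min = 432 × 0.06 = 25.92 L/h
Maintenance depends on clearance, not Vd — rate in must match rate out.
Rate = CL × Css = 25.92 × 23 = 596.2 mg/h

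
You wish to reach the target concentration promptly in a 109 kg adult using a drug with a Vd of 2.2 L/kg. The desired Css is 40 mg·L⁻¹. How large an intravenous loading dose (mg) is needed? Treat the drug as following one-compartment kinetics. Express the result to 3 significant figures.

9590 mg

Vd = 2.2 L/kg × 109 kg = 239.8 L
LD = Vd × C = 239.8 × 40.00 = 9592 mg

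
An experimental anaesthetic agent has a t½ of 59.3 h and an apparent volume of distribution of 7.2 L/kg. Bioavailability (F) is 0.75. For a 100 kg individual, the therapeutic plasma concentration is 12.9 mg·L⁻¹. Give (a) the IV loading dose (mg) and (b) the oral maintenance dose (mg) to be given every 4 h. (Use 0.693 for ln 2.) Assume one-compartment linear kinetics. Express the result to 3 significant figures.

Vd(total) = 100 kg × 7.2 L/kg = 720.0 L
LD = Vd × C = 720.0 × 12.9 = 9288 mg
CL = 0.693 × Vd / t½ = 0.693 × 720.0 / 59.3 = 8.414 L/h
D = CL × Css × τ / F = 8.414 × 12.9 × 4 / 0.75 = 578.9 mg

(a) 9290 mg; (b) 579 mg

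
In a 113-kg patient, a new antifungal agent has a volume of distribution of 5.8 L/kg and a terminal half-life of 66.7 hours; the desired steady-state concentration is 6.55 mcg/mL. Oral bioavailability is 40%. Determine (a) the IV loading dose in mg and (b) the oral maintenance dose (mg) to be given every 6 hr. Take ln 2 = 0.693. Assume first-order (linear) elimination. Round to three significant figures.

Vd = 5.8 L/kg × 113 kg = 655.4 L
LD = Vd × C = 655.4 × 6.55 = 4293 mg
CL = 0.693 × Vd / t½ = 0.693 × 655.4 / 66.7 = 6.809 L/h
D = CL × Css × τ / F = 6.809 × 6.55 × 6 / 0.4 = 669.0 mg

(a) 4290 mg; (b) 669 mg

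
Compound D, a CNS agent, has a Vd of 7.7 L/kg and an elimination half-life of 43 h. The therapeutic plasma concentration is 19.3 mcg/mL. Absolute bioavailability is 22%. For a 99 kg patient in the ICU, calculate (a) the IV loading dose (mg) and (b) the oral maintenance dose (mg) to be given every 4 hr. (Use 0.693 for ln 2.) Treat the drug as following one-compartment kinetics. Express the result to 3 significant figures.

(a) 14700 mg; (b) 4310 mg

Total Vd = 7.7 × 99 = 762.3 L
LD = Vd × C = 762.3 × 19.3 = 14710 mg
CL = 0.693 × Vd / t½ = 0.693 × 762.3 / 43 = 12.29 L/h
D = CL × Css × τ / F = 12.29 × 19.3 × 4 / 0.22 = 4313 mg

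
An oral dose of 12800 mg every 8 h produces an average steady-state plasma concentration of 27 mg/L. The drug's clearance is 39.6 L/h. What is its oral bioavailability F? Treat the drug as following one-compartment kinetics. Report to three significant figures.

F·D/τ = CL·Css at steady state → F = CL·Css·τ / D.
F = 39.6 × 27 × 8 / 12800 = 0.668

0.668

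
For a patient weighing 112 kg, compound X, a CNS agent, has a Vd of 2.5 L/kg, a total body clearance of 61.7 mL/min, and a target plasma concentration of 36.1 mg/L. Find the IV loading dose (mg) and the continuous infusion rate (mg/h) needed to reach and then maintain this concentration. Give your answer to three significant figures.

Total Vd = 2.5 × 112 = 280.0 L
LD = Vd · C_target = 280.0 × 36.1 = 10110 mg
CL = 61.7 mL/min × 60/1000 = 3.702 L/h
Infusion rate = 3.702 L/h × 36.1 mg/L = 133.6 mg/h

(a) 10100 mg; (b) 134 mg/h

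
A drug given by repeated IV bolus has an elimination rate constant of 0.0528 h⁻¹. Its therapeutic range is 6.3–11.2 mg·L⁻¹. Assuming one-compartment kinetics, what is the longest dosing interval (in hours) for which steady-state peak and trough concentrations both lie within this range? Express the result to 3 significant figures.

Between IV bolus doses, concentration decays as C = C₀·e^(−kτ), so C_peak/C_trough = e^(kτ).
τ_max = ln(C_peak/C_trough) / k = ln(11.2/6.3) / 0.05280 = 0.5754 / 0.05280 = 10.90 h

10.9 h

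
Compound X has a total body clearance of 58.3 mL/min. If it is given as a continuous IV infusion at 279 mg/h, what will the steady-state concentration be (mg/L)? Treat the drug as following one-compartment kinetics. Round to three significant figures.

79.8 mg/L

CL = 58.3 mL/min = 58.3 × 0.06 = 3.498 L/h
Css = rate / CL = 279 / 3.498 = 79.76 mg/L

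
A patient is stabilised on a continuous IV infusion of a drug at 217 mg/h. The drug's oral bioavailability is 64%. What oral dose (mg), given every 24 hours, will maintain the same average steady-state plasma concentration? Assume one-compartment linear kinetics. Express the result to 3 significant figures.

8140 mg

To maintain the same Css, the systemic dosing rate must be unchanged: F·D/τ = infusion rate.
D = rate × τ / F = 217 × 24 / 0.64 = 8138 mg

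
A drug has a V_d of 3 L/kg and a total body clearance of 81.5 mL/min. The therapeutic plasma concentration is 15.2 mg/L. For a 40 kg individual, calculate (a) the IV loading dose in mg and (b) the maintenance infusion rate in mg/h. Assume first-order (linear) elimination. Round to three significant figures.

(a) 1820 mg; (b) 74.3 mg/h

Total Vd = 3 × 40 = 120.0 L
Loading dose = Vd × C = 120.0 × 15.2 = 1824 mg
CL = 81.5 mL/min = 81.5 × 0.06 = 4.890 L/h
Infusion rate = 4.890 L/h × 15.2 mg/L = 74.33 mg/h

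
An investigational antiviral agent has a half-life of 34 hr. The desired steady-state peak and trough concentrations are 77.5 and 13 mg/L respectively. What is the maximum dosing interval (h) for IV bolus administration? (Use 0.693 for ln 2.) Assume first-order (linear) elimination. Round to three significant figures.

87.6 h

k = 0.693 / t½ = 0.693 / 34 = 0.02038 h⁻¹
Between IV bolus doses, concentration decays as C = C₀·e^(−kτ), so C_peak/C_trough = e^(kτ).
τ_max = ln(C_peak/C_trough) / k = ln(77.5/13) / 0.02038 = 1.785 / 0.02038 = 87.59 h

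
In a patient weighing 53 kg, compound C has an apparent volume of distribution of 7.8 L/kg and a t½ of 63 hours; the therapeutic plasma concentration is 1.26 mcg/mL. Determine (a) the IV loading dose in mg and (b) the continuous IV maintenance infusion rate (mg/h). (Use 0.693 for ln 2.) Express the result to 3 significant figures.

Vd(total) = 53 kg × 7.8 L/kg = 413.4 L
LD = Vd × C = 413.4 × 1.26 = 520.9 mg
CL = 0.693 × Vd / t½ = 0.693 × 413.4 / 63 = 4.547 L/h
Infusion rate = CL × Css = 4.547 × 1.26 = 5.729 mg/h

(a) 521 mg; (b) 5.73 mg/h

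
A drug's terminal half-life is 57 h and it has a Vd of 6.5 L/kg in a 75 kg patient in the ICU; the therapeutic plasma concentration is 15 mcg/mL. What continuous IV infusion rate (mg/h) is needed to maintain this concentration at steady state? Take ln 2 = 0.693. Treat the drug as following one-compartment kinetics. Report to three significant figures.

Vd(total) = 75 kg × 6.5 L/kg = 487.5 L
k = 0.693/57 = 0.01216 h⁻¹, so CL = k·Vd = 0.01216 × 487.5 = 5.928 L/h
Infusion rate = CL × Css = 5.928 × 15 = 88.92 mg/h

88.9 mg/h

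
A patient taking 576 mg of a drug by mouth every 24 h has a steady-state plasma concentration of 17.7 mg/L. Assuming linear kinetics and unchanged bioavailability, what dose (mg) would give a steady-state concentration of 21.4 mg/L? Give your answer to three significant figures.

696 mg

For first-order elimination, Css ∝ F·D/(CL·τ); F and CL are unchanged, so Css ∝ D/τ.
D₂ = D₁ × (Css,target / Css,current) = 576 × 21.4/17.7 = 696.4 mg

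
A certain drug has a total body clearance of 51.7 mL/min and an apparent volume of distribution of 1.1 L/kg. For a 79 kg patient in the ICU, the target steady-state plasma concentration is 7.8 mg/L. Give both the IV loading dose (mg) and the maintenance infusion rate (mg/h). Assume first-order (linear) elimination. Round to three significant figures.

Total Vd = 1.1 × 79 = 86.90 L
Loading dose = Vd × C = 86.90 × 7.8 = 677.8 mg
CL = 51.7 mL/min × 60/1000 = 3.102 L/h
Maintenance: replace elimination → rate = CL × Css = 3.102 × 7.8 = 24.20 mg/h

(a) 678 mg; (b) 24.2 mg/h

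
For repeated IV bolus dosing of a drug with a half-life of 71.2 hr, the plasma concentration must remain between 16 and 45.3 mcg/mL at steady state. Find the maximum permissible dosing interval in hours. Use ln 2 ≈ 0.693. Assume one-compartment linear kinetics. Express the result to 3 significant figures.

107 h

k = 0.693 / t½ = 0.693 / 71.2 = 0.009733 h⁻¹
Between IV bolus doses, concentration decays as C = C₀·e^(−kτ), so C_peak/C_trough = e^(kτ).
τ_max = ln(C_peak/C_trough) / k = ln(45.3/16) / 0.009733 = 1.041 / 0.009733 = 107.0 h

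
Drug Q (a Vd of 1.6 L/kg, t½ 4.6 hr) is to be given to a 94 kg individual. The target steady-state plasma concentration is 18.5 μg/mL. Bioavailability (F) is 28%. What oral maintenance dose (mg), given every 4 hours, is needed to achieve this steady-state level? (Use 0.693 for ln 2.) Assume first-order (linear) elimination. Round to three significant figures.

Total Vd = 1.6 × 94 = 150.4 L
CL = 0.693 × Vd / t½ = 0.693 × 150.4 / 4.6 = 22.66 L/h
D = CL × Css × τ / F = 22.66 × 18.5 × 4 / 0.28 = 5989 mg

5990 mg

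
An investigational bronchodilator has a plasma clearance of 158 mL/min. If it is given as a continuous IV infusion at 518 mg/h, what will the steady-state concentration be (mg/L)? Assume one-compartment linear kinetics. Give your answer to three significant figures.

Convert clearance: 158 mL/min × 60 min/h ÷ 1000 mL/L = 9.480 L/h
Css = rate / CL = 518 / 9.480 = 54.64 mg/L

54.6 mg/L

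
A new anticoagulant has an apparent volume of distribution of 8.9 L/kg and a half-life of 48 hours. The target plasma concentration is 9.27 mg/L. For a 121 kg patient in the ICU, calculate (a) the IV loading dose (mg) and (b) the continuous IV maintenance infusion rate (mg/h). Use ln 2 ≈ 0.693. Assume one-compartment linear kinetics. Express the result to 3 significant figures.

(a) 9980 mg; (b) 144 mg/h

Vd = 8.9 L/kg × 121 kg = 1077 L
LD = Vd × C = 1077 × 9.27 = 9984 mg
CL = 0.693 × Vd / t½ = 0.693 × 1077 / 48 = 15.55 L/h
Infusion rate = CL × Css = 15.55 × 9.27 = 144.1 mg/h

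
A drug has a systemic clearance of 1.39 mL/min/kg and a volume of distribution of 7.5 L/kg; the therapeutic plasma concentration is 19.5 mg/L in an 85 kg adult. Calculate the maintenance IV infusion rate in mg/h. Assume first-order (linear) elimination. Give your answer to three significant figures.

CL = 1.39 mL/min/kg × 85 kg = 118.2 mL/min = 118.2 × 60/1000 = 7.092 L/h
Vd does not affect the maintenance rate; only clearance governs steady-state input.
Infusion rate = CL · Css = 7.092 L/h × 19.5 mg/L = 138.3 mg/h

138 mg/h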